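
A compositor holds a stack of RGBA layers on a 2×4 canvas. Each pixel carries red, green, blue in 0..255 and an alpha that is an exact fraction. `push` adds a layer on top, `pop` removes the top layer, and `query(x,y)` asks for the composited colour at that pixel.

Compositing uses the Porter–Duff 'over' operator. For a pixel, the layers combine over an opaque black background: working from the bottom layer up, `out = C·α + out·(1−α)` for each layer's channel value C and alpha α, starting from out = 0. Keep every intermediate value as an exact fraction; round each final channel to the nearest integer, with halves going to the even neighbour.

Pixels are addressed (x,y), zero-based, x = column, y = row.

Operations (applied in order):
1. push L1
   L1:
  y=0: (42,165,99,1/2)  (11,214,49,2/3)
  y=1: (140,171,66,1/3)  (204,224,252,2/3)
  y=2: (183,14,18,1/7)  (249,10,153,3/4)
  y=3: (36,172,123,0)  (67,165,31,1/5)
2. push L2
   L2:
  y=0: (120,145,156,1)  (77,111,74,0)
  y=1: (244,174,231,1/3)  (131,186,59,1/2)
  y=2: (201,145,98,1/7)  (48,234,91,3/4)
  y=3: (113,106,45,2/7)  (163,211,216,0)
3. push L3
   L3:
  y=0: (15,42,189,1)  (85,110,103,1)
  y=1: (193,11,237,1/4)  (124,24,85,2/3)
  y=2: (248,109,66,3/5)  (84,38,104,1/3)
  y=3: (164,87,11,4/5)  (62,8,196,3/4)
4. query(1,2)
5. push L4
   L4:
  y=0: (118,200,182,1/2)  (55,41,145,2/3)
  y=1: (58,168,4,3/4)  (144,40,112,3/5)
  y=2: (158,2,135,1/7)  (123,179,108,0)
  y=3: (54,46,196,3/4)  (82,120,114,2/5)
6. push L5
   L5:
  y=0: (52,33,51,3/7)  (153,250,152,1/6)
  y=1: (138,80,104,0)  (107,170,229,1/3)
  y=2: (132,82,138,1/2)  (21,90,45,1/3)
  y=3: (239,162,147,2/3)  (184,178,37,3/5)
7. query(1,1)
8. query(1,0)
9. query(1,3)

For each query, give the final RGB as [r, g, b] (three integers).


query (1,2) [L1,L2,L3] — begin 0,0,0
L1 α=3/4: [747/4, 15/2, 459/4]
L2 α=3/4: [1323/16, 1419/8, 1551/16]
L3 α=1/3: [665/8, 1571/12, 2383/24]
rounded: [83, 131, 99]

(1,1) stack=L1,L2,L3,L4,L5; from [0,0,0]:
+L1 (α=2/3) → [136, 448/3, 168]
+L2 (α=1/2) → [267/2, 503/3, 227/2]
+L3 (α=2/3) → [763/6, 647/9, 189/2]
+L4 (α=3/5) → [2059/15, 2374/45, 105]
+L5 (α=1/3) → [5723/45, 12398/135, 439/3]
rounded: [127, 92, 146]

at x=1,y=0 over L1,L2,L3,L4,L5:
L1 α=2/3: [22/3, 428/3, 98/3]
L2 α=0: [22/3, 428/3, 98/3]
L3 α=1: [85, 110, 103]
L4 α=2/3: [65, 64, 131]
L5 α=1/6: [239/3, 95, 269/2]
rounded: [80, 95, 134]

query (1,3) [L1,L2,L3,L4,L5] — begin 0,0,0
after L1 α=1/5: [67/5, 33, 31/5]
after L2 α=0: [67/5, 33, 31/5]
after L3 α=3/4: [997/20, 57/4, 2971/20]
after L4 α=2/5: [6271/100, 1131/20, 13473/100]
after L5 α=3/5: [33871/250, 6471/50, 19023/250]
→ [135, 129, 76]


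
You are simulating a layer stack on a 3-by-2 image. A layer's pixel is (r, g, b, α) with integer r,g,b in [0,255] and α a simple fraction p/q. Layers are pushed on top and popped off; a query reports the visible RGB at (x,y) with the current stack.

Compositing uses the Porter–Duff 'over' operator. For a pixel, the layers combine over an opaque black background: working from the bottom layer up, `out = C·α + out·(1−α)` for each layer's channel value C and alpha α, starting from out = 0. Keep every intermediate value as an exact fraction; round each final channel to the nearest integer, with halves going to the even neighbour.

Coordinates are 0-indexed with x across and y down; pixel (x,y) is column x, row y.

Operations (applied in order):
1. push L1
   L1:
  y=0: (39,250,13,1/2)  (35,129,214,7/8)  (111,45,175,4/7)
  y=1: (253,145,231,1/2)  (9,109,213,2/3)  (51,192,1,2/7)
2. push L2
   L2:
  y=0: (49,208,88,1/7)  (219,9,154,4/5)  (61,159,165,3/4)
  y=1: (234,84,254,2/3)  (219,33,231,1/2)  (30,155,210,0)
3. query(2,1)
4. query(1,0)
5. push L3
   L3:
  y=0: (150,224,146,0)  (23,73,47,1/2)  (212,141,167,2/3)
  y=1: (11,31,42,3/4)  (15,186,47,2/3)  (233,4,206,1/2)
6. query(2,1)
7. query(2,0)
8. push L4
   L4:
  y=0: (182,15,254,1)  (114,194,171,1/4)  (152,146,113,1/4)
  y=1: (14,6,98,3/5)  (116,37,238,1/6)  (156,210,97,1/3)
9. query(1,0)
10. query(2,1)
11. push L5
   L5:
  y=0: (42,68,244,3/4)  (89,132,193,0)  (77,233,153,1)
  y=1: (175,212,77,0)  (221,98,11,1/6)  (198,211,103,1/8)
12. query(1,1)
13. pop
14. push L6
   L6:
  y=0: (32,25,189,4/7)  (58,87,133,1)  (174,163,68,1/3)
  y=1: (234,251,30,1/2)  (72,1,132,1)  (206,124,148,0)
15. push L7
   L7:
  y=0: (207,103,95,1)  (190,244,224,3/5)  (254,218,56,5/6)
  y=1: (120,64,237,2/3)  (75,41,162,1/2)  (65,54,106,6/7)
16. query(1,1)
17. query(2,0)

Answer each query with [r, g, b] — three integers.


(2,1) stack=L1,L2; from [0,0,0]:
+L1 (α=2/7) → [102/7, 384/7, 2/7]
+L2 (α=0) → [102/7, 384/7, 2/7]
→ [15, 55, 0]

(1,0) stack=L1,L2; from [0,0,0]:
after L1 α=7/8: [245/8, 903/8, 749/4]
after L2 α=4/5: [7253/40, 1191/40, 3213/20]
→ [181, 30, 161]

(2,1) stack=L1,L2,L3; from [0,0,0]:
L1 α=2/7: [102/7, 384/7, 2/7]
L2 α=0: [102/7, 384/7, 2/7]
L3 α=1/2: [1733/14, 206/7, 722/7]
→ [124, 29, 103]

at x=2,y=0 over L1,L2,L3:
after L1 α=4/7: [444/7, 180/7, 100]
after L2 α=3/4: [1725/28, 3519/28, 595/4]
after L3 α=2/3: [13597/84, 3805/28, 1931/12]
→ [162, 136, 161]

at x=1,y=0 over L1,L2,L3,L4:
L1 α=7/8: [245/8, 903/8, 749/4]
L2 α=4/5: [7253/40, 1191/40, 3213/20]
L3 α=1/2: [8173/80, 4111/80, 4153/40]
L4 α=1/4: [33639/320, 27853/320, 19299/160]
= [105, 87, 121]

(2,1) stack=L1,L2,L3,L4; from [0,0,0]:
+L1 (α=2/7) → [102/7, 384/7, 2/7]
+L2 (α=0) → [102/7, 384/7, 2/7]
+L3 (α=1/2) → [1733/14, 206/7, 722/7]
+L4 (α=1/3) → [2825/21, 1882/21, 2123/21]
rounded: [135, 90, 101]

at x=1,y=1 over L1,L2,L3,L4,L5:
+L1 (α=2/3) → [6, 218/3, 142]
+L2 (α=1/2) → [225/2, 317/6, 373/2]
+L3 (α=2/3) → [95/2, 2549/18, 187/2]
+L4 (α=1/6) → [707/12, 13411/108, 1411/12]
+L5 (α=1/6) → [6187/72, 77639/648, 7187/72]
rounded: [86, 120, 100]

query (1,1) [L1,L2,L3,L4,L6,L7] — begin 0,0,0
+L1 (α=2/3) → [6, 218/3, 142]
+L2 (α=1/2) → [225/2, 317/6, 373/2]
+L3 (α=2/3) → [95/2, 2549/18, 187/2]
+L4 (α=1/6) → [707/12, 13411/108, 1411/12]
+L6 (α=1) → [72, 1, 132]
+L7 (α=1/2) → [147/2, 21, 147]
rounded: [74, 21, 147]

at x=2,y=0 over L1,L2,L3,L4,L6,L7:
L1 α=4/7: [444/7, 180/7, 100]
L2 α=3/4: [1725/28, 3519/28, 595/4]
L3 α=2/3: [13597/84, 3805/28, 1931/12]
L4 α=1/4: [17853/112, 15503/112, 2383/16]
L6 α=1/3: [9199/56, 24631/168, 2927/24]
L7 α=5/6: [26773/112, 207751/1008, 9647/144]
→ [239, 206, 67]


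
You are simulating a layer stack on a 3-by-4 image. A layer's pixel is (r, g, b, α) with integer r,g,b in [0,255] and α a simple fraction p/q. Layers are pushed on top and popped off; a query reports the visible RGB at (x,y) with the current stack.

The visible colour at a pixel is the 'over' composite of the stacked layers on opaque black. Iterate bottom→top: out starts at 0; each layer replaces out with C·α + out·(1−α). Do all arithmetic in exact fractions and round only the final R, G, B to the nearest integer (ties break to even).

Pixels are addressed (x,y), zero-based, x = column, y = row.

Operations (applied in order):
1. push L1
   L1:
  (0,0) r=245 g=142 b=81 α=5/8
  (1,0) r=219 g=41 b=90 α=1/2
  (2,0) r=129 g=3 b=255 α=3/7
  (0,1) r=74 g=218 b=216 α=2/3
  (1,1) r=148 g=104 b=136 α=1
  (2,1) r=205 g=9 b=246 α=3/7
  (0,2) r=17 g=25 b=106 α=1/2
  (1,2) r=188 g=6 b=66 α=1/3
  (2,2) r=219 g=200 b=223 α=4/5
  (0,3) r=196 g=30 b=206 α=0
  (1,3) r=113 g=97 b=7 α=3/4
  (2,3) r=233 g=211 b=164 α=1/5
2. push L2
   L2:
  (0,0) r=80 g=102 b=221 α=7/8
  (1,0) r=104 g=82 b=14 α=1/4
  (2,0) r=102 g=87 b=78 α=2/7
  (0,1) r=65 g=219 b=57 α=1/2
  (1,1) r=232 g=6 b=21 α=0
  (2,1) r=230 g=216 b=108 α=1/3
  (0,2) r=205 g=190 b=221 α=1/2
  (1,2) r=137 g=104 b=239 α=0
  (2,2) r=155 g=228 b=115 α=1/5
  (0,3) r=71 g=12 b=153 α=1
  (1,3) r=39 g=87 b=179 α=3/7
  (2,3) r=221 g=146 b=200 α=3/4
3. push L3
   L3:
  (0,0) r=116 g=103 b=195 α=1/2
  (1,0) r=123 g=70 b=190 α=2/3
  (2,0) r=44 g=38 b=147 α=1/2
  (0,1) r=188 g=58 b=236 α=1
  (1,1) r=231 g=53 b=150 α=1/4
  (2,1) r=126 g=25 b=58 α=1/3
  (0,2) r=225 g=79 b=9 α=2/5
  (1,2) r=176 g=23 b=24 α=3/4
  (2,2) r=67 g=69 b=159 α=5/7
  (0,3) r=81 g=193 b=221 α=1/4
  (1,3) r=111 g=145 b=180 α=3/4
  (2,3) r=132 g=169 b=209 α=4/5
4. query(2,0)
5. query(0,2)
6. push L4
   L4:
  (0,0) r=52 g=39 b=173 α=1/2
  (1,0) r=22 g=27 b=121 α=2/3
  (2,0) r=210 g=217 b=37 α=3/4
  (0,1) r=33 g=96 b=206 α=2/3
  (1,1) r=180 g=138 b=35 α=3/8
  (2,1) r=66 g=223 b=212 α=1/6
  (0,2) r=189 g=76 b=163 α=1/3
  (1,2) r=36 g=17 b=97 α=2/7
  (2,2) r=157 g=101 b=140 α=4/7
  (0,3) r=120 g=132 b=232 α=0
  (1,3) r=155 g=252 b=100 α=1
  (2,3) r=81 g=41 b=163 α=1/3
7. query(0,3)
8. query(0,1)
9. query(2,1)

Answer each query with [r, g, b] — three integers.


query (2,0) [L1,L2,L3] — begin 0,0,0
L1 α=3/7: [387/7, 9/7, 765/7]
L2 α=2/7: [3363/49, 1263/49, 4917/49]
L3 α=1/2: [5519/98, 3125/98, 6060/49]
= [56, 32, 124]

(0,2) stack=L1,L2,L3; from [0,0,0]:
L1 α=1/2: [17/2, 25/2, 53]
L2 α=1/2: [427/4, 405/4, 137]
L3 α=2/5: [3081/20, 1847/20, 429/5]
rounded: [154, 92, 86]

(0,3) stack=L1,L2,L3,L4; from [0,0,0]:
L1 α=0: [0, 0, 0]
L2 α=1: [71, 12, 153]
L3 α=1/4: [147/2, 229/4, 170]
L4 α=0: [147/2, 229/4, 170]
rounded: [74, 57, 170]

query (0,1) [L1,L2,L3,L4] — begin 0,0,0
+L1 (α=2/3) → [148/3, 436/3, 144]
+L2 (α=1/2) → [343/6, 1093/6, 201/2]
+L3 (α=1) → [188, 58, 236]
+L4 (α=2/3) → [254/3, 250/3, 216]
rounded: [85, 83, 216]

(2,1) stack=L1,L2,L3,L4; from [0,0,0]:
after L1 α=3/7: [615/7, 27/7, 738/7]
after L2 α=1/3: [2840/21, 522/7, 744/7]
after L3 α=1/3: [8326/63, 1219/21, 1894/21]
after L4 α=1/6: [22894/189, 5389/63, 6961/63]
= [121, 86, 110]


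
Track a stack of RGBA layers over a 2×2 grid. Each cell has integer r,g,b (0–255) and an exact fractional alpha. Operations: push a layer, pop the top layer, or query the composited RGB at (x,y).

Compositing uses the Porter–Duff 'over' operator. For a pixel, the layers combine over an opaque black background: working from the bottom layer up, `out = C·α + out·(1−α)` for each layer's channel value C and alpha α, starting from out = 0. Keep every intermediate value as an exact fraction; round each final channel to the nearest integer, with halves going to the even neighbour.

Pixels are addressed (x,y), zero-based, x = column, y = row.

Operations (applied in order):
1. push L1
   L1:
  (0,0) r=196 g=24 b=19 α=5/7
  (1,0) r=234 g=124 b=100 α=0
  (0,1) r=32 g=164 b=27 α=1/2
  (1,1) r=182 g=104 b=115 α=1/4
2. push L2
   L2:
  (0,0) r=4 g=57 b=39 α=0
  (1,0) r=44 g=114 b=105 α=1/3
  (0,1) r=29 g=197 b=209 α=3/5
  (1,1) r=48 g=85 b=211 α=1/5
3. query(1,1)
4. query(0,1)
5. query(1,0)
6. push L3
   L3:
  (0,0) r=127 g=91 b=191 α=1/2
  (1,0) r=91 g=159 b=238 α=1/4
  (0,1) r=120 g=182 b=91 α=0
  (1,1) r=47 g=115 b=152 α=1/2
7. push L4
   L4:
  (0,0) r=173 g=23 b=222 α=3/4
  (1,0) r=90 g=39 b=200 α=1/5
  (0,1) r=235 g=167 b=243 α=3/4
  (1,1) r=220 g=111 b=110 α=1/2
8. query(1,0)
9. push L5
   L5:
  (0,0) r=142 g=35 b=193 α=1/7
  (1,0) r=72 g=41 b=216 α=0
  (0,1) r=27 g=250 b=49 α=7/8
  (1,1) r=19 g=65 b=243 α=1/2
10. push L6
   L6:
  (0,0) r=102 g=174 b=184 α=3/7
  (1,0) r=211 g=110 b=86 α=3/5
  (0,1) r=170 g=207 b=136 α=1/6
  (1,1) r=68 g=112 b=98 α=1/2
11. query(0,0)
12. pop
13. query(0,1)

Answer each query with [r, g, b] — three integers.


at x=1,y=1 over L1,L2:
after L1 α=1/4: [91/2, 26, 115/4]
after L2 α=1/5: [46, 189/5, 326/5]
= [46, 38, 65]

(0,1) stack=L1,L2; from [0,0,0]:
after L1 α=1/2: [16, 82, 27/2]
after L2 α=3/5: [119/5, 151, 654/5]
→ [24, 151, 131]

query (1,0) [L1,L2] — begin 0,0,0
+L1 (α=0) → [0, 0, 0]
+L2 (α=1/3) → [44/3, 38, 35]
→ [15, 38, 35]

query (1,0) [L1,L2,L3,L4] — begin 0,0,0
after L1 α=0: [0, 0, 0]
after L2 α=1/3: [44/3, 38, 35]
after L3 α=1/4: [135/4, 273/4, 343/4]
after L4 α=1/5: [45, 312/5, 543/5]
= [45, 62, 109]

(0,0) stack=L1,L2,L3,L4,L5,L6; from [0,0,0]:
L1 α=5/7: [140, 120/7, 95/7]
L2 α=0: [140, 120/7, 95/7]
L3 α=1/2: [267/2, 757/14, 716/7]
L4 α=3/4: [1305/8, 1723/56, 2689/14]
L5 α=1/7: [4483/28, 6149/196, 9418/49]
L6 α=3/7: [6625/49, 31727/343, 64720/343]
rounded: [135, 92, 189]

(0,1) stack=L1,L2,L3,L4,L5; from [0,0,0]:
L1 α=1/2: [16, 82, 27/2]
L2 α=3/5: [119/5, 151, 654/5]
L3 α=0: [119/5, 151, 654/5]
L4 α=3/4: [911/5, 163, 4299/20]
L5 α=7/8: [232/5, 1913/8, 11159/160]
rounded: [46, 239, 70]


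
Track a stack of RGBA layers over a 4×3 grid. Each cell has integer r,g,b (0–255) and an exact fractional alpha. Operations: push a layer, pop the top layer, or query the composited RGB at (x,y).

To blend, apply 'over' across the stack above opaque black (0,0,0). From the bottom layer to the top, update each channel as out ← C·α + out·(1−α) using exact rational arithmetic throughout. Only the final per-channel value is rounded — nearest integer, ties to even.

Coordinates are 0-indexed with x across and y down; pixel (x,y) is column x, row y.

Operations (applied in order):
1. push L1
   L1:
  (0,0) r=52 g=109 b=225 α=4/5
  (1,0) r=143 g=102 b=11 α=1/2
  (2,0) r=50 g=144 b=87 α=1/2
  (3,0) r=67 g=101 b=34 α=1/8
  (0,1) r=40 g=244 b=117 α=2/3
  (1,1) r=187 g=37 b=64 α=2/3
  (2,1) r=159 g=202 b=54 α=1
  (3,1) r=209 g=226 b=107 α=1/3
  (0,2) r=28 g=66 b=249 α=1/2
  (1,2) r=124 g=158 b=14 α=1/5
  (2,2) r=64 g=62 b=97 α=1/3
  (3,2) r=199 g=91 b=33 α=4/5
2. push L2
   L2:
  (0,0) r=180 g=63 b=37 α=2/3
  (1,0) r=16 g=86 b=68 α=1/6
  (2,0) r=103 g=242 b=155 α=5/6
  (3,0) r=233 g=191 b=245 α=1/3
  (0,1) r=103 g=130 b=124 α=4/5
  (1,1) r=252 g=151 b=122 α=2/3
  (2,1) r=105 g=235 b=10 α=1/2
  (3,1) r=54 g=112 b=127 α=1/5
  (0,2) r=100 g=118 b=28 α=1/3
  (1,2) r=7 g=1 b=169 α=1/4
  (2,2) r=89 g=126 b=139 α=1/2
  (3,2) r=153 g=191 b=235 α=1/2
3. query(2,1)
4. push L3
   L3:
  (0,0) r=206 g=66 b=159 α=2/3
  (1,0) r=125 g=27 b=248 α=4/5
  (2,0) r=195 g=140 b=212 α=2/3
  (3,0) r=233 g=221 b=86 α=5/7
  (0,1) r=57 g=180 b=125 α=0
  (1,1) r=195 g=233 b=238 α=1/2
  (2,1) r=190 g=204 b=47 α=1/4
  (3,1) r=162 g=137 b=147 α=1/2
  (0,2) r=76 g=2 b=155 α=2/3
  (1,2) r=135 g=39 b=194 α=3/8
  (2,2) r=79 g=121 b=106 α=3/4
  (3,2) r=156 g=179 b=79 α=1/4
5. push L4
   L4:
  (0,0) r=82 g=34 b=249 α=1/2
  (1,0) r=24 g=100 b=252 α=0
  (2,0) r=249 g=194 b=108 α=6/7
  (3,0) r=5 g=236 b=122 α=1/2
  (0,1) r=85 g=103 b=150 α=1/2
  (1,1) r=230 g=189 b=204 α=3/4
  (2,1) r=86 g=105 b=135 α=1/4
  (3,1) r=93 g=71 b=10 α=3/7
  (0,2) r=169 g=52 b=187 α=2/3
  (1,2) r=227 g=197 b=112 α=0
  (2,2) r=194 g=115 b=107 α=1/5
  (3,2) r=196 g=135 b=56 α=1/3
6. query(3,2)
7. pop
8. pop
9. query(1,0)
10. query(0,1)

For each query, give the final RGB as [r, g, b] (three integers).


query (2,1) [L1,L2] — begin 0,0,0
L1 α=1: [159, 202, 54]
L2 α=1/2: [132, 437/2, 32]
→ [132, 218, 32]

at x=3,y=2 over L1,L2,L3,L4:
after L1 α=4/5: [796/5, 364/5, 132/5]
after L2 α=1/2: [1561/10, 1319/10, 1307/10]
after L3 α=1/4: [6243/40, 5747/40, 4711/40]
after L4 α=1/3: [10163/60, 8447/60, 5831/60]
→ [169, 141, 97]

query (1,0) [L1,L2] — begin 0,0,0
L1 α=1/2: [143/2, 51, 11/2]
L2 α=1/6: [249/4, 341/6, 191/12]
rounded: [62, 57, 16]

at x=0,y=1 over L1,L2:
after L1 α=2/3: [80/3, 488/3, 78]
after L2 α=4/5: [1316/15, 2048/15, 574/5]
rounded: [88, 137, 115]


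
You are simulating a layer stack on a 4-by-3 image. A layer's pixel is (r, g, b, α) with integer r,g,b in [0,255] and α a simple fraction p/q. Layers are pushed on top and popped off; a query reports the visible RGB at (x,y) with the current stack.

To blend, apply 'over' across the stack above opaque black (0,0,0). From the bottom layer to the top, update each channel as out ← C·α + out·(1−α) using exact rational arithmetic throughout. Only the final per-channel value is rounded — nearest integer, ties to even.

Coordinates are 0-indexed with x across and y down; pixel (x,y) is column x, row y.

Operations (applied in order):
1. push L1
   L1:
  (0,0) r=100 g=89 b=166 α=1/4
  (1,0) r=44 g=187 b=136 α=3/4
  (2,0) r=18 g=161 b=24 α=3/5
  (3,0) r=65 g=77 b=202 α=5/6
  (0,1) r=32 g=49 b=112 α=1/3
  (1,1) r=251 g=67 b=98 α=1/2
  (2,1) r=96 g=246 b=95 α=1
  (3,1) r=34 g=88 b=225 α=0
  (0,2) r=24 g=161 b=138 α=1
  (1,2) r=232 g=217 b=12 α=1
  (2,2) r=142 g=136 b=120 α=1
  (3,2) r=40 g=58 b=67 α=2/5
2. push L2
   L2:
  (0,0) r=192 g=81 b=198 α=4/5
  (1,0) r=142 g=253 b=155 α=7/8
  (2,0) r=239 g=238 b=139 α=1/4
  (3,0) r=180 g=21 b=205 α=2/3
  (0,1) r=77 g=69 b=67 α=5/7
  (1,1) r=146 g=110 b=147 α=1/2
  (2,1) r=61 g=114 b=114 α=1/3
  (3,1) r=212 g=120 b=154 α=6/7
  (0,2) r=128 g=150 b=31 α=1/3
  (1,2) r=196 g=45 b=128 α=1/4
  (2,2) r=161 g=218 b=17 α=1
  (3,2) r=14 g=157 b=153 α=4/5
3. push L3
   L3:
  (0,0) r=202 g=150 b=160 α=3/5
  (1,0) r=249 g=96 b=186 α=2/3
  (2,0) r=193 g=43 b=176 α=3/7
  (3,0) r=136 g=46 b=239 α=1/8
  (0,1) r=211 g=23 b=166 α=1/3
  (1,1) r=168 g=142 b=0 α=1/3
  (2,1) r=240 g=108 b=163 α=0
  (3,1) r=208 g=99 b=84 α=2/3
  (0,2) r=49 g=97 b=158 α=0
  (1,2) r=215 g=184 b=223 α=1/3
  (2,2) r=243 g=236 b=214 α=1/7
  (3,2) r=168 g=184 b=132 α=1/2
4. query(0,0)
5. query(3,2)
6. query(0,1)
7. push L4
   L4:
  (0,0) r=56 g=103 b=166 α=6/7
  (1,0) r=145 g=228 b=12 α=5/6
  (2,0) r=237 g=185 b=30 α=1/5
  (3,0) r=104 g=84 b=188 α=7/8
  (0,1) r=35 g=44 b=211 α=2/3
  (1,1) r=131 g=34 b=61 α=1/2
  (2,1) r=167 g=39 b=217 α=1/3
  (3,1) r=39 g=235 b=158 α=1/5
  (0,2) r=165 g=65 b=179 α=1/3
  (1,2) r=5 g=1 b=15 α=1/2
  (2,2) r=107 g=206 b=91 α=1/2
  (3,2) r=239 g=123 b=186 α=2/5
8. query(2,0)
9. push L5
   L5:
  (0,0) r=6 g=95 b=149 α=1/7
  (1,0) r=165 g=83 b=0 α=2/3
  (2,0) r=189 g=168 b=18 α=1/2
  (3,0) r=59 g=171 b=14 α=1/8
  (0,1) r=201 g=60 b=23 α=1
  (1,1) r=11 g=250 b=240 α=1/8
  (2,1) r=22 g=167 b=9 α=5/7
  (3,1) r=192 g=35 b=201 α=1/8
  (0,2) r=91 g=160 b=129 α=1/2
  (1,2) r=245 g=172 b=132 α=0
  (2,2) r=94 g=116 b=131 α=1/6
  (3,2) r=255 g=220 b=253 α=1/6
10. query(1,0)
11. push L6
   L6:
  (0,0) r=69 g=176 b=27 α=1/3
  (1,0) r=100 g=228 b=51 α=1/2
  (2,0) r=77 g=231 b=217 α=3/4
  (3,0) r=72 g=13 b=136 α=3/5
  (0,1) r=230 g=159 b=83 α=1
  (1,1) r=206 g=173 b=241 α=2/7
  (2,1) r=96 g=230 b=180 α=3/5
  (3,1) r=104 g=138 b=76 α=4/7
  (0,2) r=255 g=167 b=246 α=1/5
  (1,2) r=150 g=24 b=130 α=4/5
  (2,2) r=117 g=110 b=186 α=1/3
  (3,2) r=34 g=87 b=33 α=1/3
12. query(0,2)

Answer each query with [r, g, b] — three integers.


query (0,0) [L1,L2,L3] — begin 0,0,0
after L1 α=1/4: [25, 89/4, 83/2]
after L2 α=4/5: [793/5, 277/4, 1667/10]
after L3 α=3/5: [4616/25, 1177/10, 4067/25]
= [185, 118, 163]

(3,2) stack=L1,L2,L3; from [0,0,0]:
+L1 (α=2/5) → [16, 116/5, 134/5]
+L2 (α=4/5) → [72/5, 3256/25, 3194/25]
+L3 (α=1/2) → [456/5, 3928/25, 3247/25]
= [91, 157, 130]

(0,1) stack=L1,L2,L3; from [0,0,0]:
+L1 (α=1/3) → [32/3, 49/3, 112/3]
+L2 (α=5/7) → [1219/21, 1133/21, 1229/21]
+L3 (α=1/3) → [6869/63, 2749/63, 5944/63]
rounded: [109, 44, 94]

query (2,0) [L1,L2,L3,L4] — begin 0,0,0
L1 α=3/5: [54/5, 483/5, 72/5]
L2 α=1/4: [1357/20, 2639/20, 911/20]
L3 α=3/7: [4252/35, 3284/35, 3551/35]
L4 α=1/5: [25303/175, 19611/175, 15254/175]
= [145, 112, 87]

(1,0) stack=L1,L2,L3,L4,L5; from [0,0,0]:
L1 α=3/4: [33, 561/4, 102]
L2 α=7/8: [1027/8, 7645/32, 1187/8]
L3 α=2/3: [5011/24, 13789/96, 4163/24]
L4 α=5/6: [22411/144, 123229/576, 5603/144]
L5 α=2/3: [69931/432, 218845/1728, 5603/432]
= [162, 127, 13]

at x=0,y=2 over L1,L2,L3,L4,L5,L6:
after L1 α=1: [24, 161, 138]
after L2 α=1/3: [176/3, 472/3, 307/3]
after L3 α=0: [176/3, 472/3, 307/3]
after L4 α=1/3: [847/9, 1139/9, 1151/9]
after L5 α=1/2: [833/9, 2579/18, 1156/9]
after L6 α=1/5: [5627/45, 6661/45, 6838/45]
→ [125, 148, 152]


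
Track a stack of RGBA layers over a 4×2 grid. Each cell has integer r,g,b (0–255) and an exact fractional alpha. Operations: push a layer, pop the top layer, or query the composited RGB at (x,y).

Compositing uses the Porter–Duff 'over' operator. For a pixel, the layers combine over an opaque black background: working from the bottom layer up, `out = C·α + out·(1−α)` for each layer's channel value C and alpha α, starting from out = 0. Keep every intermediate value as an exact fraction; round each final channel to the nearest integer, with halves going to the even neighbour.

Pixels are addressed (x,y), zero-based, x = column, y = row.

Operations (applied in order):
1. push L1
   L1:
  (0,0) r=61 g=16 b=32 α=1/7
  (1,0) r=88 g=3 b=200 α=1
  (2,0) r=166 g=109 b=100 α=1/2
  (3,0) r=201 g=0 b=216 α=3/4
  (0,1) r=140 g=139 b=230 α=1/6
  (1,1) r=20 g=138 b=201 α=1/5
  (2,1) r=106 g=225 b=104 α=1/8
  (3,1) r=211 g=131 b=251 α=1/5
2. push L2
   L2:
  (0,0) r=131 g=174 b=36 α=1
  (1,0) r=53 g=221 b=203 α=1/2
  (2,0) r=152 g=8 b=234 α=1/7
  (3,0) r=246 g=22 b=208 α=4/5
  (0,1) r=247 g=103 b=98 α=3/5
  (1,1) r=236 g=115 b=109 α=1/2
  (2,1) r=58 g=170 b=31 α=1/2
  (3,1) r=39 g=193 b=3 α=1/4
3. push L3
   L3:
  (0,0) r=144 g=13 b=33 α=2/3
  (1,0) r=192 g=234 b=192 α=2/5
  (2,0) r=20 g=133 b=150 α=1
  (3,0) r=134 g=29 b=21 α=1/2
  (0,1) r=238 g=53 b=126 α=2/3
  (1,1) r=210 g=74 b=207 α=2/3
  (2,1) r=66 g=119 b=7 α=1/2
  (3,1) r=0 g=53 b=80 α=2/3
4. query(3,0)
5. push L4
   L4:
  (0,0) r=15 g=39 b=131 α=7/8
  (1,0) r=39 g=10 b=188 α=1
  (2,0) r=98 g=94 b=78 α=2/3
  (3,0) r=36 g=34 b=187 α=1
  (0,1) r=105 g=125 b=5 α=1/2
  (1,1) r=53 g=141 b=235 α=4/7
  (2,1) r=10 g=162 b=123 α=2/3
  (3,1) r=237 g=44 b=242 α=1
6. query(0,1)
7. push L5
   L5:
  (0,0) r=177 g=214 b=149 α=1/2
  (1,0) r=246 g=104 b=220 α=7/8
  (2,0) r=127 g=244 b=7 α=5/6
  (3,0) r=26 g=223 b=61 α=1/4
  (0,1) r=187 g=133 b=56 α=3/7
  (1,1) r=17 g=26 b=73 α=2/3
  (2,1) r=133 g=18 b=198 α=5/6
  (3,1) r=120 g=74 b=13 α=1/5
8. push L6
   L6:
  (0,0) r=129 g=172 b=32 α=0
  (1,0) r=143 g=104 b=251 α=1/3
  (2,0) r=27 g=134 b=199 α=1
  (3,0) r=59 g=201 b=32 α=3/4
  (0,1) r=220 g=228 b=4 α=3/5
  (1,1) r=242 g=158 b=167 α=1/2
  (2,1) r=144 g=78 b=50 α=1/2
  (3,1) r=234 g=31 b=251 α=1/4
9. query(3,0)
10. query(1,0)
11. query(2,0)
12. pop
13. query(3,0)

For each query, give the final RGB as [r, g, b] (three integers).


query (3,0) [L1,L2,L3] — begin 0,0,0
after L1 α=3/4: [603/4, 0, 162]
after L2 α=4/5: [4539/20, 88/5, 994/5]
after L3 α=1/2: [7219/40, 233/10, 1099/10]
→ [180, 23, 110]

query (0,1) [L1,L2,L3,L4] — begin 0,0,0
L1 α=1/6: [70/3, 139/6, 115/3]
L2 α=3/5: [2363/15, 1066/15, 1112/15]
L3 α=2/3: [9503/45, 2656/45, 4892/45]
L4 α=1/2: [7114/45, 8281/90, 5117/90]
rounded: [158, 92, 57]

query (3,0) [L1,L2,L3,L4,L5,L6] — begin 0,0,0
L1 α=3/4: [603/4, 0, 162]
L2 α=4/5: [4539/20, 88/5, 994/5]
L3 α=1/2: [7219/40, 233/10, 1099/10]
L4 α=1: [36, 34, 187]
L5 α=1/4: [67/2, 325/4, 311/2]
L6 α=3/4: [421/8, 2737/16, 503/8]
= [53, 171, 63]

(1,0) stack=L1,L2,L3,L4,L5,L6; from [0,0,0]:
after L1 α=1: [88, 3, 200]
after L2 α=1/2: [141/2, 112, 403/2]
after L3 α=2/5: [1191/10, 804/5, 1977/10]
after L4 α=1: [39, 10, 188]
after L5 α=7/8: [1761/8, 369/4, 216]
after L6 α=1/3: [2333/12, 577/6, 683/3]
→ [194, 96, 228]

(2,0) stack=L1,L2,L3,L4,L5,L6; from [0,0,0]:
after L1 α=1/2: [83, 109/2, 50]
after L2 α=1/7: [650/7, 335/7, 534/7]
after L3 α=1: [20, 133, 150]
after L4 α=2/3: [72, 107, 102]
after L5 α=5/6: [707/6, 1327/6, 137/6]
after L6 α=1: [27, 134, 199]
rounded: [27, 134, 199]

at x=3,y=0 over L1,L2,L3,L4,L5:
after L1 α=3/4: [603/4, 0, 162]
after L2 α=4/5: [4539/20, 88/5, 994/5]
after L3 α=1/2: [7219/40, 233/10, 1099/10]
after L4 α=1: [36, 34, 187]
after L5 α=1/4: [67/2, 325/4, 311/2]
rounded: [34, 81, 156]


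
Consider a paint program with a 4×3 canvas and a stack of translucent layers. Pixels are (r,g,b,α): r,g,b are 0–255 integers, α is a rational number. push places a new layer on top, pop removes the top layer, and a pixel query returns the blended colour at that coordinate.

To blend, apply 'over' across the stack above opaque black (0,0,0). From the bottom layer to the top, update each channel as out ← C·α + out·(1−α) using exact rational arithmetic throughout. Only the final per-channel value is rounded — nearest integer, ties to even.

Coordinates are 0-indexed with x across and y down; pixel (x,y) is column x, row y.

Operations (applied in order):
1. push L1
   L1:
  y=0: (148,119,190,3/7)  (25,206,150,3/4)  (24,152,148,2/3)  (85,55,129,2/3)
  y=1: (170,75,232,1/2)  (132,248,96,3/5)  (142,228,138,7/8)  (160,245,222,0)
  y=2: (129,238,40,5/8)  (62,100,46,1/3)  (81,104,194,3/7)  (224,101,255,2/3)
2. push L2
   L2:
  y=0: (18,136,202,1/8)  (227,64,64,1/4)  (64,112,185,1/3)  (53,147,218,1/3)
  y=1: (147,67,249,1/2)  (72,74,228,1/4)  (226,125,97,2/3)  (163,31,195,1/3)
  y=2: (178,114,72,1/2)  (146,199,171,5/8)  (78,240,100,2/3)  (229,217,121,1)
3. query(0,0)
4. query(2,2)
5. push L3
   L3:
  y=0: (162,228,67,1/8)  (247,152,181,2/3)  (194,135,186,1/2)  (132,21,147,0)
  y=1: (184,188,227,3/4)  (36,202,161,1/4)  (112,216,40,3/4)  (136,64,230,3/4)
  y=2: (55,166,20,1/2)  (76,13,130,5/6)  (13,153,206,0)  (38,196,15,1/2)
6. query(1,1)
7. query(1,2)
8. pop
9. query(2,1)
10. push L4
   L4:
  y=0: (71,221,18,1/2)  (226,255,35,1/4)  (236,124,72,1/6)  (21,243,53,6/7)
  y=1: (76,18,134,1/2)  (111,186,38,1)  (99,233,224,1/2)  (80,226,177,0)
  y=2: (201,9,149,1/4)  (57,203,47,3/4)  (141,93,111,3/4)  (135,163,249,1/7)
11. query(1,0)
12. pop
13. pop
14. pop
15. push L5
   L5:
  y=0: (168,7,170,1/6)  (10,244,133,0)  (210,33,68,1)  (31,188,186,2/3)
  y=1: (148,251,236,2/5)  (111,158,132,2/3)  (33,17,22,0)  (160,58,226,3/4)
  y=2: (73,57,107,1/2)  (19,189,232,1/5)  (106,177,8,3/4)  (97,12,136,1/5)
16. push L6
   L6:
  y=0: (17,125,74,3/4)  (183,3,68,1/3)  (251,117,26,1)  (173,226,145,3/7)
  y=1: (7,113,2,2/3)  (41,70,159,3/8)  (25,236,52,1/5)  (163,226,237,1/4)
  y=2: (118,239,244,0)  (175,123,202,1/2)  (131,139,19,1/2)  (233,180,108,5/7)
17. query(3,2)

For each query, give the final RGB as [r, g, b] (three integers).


query (0,0) [L1,L2] — begin 0,0,0
L1 α=3/7: [444/7, 51, 570/7]
L2 α=1/8: [231/4, 493/8, 193/2]
→ [58, 62, 96]

(2,2) stack=L1,L2; from [0,0,0]:
L1 α=3/7: [243/7, 312/7, 582/7]
L2 α=2/3: [445/7, 1224/7, 1982/21]
= [64, 175, 94]

query (1,1) [L1,L2,L3] — begin 0,0,0
after L1 α=3/5: [396/5, 744/5, 288/5]
after L2 α=1/4: [387/5, 1301/10, 501/5]
after L3 α=1/4: [1341/20, 5923/40, 577/5]
= [67, 148, 115]

at x=1,y=2 over L1,L2,L3:
+L1 (α=1/3) → [62/3, 100/3, 46/3]
+L2 (α=5/8) → [99, 1095/8, 901/8]
+L3 (α=5/6) → [479/6, 1615/48, 6101/48]
→ [80, 34, 127]

query (2,1) [L1,L2] — begin 0,0,0
+L1 (α=7/8) → [497/4, 399/2, 483/4]
+L2 (α=2/3) → [2305/12, 899/6, 1259/12]
rounded: [192, 150, 105]

query (1,0) [L1,L2,L4] — begin 0,0,0
after L1 α=3/4: [75/4, 309/2, 225/2]
after L2 α=1/4: [1133/16, 1055/8, 803/8]
after L4 α=1/4: [7015/64, 5205/32, 2689/32]
rounded: [110, 163, 84]

(3,2) stack=L5,L6; from [0,0,0]:
L5 α=1/5: [97/5, 12/5, 136/5]
L6 α=5/7: [6019/35, 4524/35, 2972/35]
= [172, 129, 85]


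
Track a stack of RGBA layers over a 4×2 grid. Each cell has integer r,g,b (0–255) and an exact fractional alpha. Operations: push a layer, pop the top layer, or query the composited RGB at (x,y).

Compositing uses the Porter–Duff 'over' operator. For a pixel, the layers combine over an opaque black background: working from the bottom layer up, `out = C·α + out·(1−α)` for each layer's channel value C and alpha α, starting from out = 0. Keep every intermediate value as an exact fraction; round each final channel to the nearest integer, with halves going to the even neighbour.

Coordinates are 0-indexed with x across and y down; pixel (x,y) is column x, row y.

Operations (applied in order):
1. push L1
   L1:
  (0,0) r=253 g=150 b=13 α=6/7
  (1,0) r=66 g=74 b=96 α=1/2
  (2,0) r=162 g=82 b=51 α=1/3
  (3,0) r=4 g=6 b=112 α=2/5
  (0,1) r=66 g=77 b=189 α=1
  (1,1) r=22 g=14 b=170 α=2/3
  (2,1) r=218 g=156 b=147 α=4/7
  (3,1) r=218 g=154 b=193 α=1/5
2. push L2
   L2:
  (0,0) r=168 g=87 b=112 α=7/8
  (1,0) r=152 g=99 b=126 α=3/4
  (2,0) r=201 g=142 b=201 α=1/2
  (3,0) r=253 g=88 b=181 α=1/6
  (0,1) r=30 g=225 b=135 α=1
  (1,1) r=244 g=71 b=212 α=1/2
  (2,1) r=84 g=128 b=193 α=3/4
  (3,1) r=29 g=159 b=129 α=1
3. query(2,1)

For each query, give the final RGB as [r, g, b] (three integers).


(2,1) stack=L1,L2; from [0,0,0]:
L1 α=4/7: [872/7, 624/7, 84]
L2 α=3/4: [659/7, 828/7, 663/4]
= [94, 118, 166]


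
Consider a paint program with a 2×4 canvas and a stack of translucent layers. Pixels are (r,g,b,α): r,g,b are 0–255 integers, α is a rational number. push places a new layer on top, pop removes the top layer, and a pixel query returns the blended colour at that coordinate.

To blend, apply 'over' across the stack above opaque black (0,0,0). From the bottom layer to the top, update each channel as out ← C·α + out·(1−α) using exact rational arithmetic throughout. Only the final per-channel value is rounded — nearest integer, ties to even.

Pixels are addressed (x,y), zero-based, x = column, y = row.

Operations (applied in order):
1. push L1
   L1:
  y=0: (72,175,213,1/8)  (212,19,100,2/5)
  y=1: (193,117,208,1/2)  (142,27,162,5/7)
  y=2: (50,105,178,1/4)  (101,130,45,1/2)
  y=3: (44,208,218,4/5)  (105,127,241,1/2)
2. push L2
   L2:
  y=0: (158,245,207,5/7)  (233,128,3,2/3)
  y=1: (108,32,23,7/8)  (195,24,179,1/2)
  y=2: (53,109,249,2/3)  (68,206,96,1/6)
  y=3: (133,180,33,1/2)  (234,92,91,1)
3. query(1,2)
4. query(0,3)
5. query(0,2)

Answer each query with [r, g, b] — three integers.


query (1,2) [L1,L2] — begin 0,0,0
+L1 (α=1/2) → [101/2, 65, 45/2]
+L2 (α=1/6) → [641/12, 177/2, 139/4]
= [53, 88, 35]

query (0,3) [L1,L2] — begin 0,0,0
after L1 α=4/5: [176/5, 832/5, 872/5]
after L2 α=1/2: [841/10, 866/5, 1037/10]
→ [84, 173, 104]

at x=0,y=2 over L1,L2:
after L1 α=1/4: [25/2, 105/4, 89/2]
after L2 α=2/3: [79/2, 977/12, 1085/6]
= [40, 81, 181]


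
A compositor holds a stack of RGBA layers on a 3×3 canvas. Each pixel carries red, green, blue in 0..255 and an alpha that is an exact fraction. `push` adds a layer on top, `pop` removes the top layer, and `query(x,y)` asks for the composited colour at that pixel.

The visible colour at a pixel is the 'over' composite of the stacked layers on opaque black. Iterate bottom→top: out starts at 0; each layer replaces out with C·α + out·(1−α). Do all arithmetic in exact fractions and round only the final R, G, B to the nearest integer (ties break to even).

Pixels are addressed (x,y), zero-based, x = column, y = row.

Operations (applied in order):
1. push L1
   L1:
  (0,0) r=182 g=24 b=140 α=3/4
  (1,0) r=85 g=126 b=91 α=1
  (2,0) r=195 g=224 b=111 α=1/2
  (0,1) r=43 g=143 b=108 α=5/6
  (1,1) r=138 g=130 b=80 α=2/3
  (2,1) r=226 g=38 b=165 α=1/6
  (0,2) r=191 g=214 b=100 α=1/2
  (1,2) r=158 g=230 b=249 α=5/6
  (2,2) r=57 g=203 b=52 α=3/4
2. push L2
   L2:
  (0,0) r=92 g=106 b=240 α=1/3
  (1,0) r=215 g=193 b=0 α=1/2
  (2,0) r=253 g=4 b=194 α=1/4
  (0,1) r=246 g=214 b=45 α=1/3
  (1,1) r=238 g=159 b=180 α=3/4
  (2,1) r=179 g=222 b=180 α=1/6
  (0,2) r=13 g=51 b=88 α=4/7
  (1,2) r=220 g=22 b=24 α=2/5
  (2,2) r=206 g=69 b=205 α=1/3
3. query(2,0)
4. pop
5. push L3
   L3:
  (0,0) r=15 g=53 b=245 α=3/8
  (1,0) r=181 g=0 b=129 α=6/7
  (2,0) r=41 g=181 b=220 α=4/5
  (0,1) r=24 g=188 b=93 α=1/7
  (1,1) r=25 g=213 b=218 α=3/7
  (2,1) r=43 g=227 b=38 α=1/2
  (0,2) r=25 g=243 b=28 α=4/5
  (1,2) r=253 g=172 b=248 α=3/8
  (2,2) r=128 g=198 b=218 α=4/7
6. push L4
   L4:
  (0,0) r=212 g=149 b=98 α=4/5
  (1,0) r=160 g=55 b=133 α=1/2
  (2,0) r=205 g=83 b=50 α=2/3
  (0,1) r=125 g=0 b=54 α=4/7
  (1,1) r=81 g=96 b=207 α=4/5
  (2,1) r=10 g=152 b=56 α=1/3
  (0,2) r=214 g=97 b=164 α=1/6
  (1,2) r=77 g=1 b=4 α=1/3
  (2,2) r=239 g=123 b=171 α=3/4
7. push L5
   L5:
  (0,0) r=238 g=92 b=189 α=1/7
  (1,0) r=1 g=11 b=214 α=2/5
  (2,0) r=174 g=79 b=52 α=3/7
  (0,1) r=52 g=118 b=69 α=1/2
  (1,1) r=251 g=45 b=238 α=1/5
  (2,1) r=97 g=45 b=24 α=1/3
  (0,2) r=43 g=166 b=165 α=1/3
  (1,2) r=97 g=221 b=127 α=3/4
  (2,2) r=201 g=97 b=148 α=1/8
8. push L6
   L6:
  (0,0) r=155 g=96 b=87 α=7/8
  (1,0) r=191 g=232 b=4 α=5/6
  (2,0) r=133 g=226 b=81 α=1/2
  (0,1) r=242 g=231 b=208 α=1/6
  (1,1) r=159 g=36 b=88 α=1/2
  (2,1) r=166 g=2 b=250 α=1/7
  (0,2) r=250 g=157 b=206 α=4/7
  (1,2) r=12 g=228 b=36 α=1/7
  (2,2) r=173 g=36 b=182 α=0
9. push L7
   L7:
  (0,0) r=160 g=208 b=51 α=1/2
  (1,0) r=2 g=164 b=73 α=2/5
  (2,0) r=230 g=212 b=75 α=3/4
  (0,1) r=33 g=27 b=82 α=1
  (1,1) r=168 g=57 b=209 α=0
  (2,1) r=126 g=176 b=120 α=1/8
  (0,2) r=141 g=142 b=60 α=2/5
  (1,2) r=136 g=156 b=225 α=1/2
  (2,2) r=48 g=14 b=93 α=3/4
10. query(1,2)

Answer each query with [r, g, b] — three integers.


at x=2,y=0 over L1,L2:
+L1 (α=1/2) → [195/2, 112, 111/2]
+L2 (α=1/4) → [1091/8, 85, 721/8]
= [136, 85, 90]

query (1,2) [L1,L3,L4,L5,L6,L7] — begin 0,0,0
after L1 α=5/6: [395/3, 575/3, 415/2]
after L3 α=3/8: [1063/6, 4423/24, 3563/16]
after L4 α=1/3: [1294/9, 4435/36, 3595/24]
after L5 α=3/4: [3913/36, 28303/144, 12739/96]
after L6 α=1/7: [3985/42, 4825/24, 13315/112]
after L7 α=1/2: [9697/84, 8569/48, 38515/224]
→ [115, 179, 172]


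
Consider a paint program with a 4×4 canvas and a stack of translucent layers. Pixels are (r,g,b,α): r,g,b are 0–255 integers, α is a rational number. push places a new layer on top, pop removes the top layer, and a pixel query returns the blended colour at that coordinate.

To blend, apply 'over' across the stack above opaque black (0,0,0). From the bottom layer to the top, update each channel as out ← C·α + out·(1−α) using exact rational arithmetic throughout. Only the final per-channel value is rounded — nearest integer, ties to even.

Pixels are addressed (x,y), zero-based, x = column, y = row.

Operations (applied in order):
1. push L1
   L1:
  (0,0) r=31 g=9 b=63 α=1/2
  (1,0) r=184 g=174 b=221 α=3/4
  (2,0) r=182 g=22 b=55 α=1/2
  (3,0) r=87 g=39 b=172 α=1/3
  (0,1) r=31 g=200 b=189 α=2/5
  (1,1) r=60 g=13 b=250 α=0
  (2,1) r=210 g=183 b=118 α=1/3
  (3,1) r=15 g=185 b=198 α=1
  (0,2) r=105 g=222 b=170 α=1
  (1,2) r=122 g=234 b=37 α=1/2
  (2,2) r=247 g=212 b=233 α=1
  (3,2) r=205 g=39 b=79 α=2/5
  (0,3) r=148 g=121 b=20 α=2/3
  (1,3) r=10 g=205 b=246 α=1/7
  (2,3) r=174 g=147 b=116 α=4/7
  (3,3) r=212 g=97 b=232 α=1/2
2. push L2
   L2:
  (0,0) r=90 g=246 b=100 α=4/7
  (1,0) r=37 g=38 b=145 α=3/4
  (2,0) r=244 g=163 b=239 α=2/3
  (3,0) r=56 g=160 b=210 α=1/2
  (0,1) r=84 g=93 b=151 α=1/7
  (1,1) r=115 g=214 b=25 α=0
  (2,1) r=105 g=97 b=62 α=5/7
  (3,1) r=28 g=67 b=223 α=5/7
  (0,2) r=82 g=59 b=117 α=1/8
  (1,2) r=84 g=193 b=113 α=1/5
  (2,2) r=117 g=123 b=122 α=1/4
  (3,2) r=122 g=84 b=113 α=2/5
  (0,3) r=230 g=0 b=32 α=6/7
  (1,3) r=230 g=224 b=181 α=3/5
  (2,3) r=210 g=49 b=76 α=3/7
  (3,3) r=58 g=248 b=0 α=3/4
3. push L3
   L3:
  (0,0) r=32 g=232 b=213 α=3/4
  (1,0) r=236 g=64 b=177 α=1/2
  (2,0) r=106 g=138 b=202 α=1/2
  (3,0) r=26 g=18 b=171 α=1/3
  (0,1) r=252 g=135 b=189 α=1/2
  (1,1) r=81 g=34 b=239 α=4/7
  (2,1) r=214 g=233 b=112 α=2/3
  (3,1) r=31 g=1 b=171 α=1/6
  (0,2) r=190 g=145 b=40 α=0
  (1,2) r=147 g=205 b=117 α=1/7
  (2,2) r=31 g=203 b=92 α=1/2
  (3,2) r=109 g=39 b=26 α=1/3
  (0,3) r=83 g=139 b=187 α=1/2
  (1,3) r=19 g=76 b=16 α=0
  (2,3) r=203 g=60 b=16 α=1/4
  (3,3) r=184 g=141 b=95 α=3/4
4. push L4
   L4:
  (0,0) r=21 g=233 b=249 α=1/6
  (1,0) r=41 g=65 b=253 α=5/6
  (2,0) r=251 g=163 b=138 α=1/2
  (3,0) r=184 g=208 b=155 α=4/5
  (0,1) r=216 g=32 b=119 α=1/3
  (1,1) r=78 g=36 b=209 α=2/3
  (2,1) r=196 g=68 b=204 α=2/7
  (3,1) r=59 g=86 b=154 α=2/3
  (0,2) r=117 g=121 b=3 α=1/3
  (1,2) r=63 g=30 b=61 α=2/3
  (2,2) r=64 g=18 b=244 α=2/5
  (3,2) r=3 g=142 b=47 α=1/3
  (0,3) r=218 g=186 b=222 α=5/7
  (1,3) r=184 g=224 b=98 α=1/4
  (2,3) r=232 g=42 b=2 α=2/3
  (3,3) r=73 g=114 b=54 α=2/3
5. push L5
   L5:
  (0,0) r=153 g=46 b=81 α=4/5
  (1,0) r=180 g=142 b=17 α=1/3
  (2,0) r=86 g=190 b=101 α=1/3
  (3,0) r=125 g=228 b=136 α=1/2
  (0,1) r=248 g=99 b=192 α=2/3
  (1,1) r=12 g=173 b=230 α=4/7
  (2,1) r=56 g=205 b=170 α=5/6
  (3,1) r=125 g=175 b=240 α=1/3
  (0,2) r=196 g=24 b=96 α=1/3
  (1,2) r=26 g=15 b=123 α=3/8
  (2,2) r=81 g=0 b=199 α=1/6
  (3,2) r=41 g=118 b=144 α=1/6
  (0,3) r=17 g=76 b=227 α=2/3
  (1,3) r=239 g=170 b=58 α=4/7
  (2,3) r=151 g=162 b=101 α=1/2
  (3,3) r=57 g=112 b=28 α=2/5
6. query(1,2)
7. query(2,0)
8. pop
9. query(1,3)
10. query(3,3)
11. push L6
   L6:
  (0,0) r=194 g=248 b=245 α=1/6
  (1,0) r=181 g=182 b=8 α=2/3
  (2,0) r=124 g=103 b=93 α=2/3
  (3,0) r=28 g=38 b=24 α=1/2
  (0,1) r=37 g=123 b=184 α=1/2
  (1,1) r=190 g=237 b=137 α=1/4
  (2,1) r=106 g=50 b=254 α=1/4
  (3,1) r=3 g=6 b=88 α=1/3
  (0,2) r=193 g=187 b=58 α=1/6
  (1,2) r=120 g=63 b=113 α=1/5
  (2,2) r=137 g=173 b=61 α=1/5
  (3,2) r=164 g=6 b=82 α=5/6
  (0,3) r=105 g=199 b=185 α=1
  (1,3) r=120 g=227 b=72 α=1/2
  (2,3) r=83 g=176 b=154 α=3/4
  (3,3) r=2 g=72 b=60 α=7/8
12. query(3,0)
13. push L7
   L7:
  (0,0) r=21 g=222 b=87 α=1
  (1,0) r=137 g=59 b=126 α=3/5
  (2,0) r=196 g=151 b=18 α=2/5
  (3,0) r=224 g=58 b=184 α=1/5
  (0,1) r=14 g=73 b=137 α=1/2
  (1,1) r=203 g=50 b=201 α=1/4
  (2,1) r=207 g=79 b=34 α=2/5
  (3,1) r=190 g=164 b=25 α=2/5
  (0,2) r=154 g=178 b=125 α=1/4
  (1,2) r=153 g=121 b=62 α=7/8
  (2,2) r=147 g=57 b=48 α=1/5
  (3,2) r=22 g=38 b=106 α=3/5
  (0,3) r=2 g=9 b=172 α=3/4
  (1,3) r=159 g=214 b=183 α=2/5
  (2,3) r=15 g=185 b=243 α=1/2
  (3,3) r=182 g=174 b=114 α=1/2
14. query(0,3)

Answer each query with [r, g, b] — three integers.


(1,2) stack=L1,L2,L3,L4,L5; from [0,0,0]:
after L1 α=1/2: [61, 117, 37/2]
after L2 α=1/5: [328/5, 661/5, 187/5]
after L3 α=1/7: [2703/35, 713/5, 1707/35]
after L4 α=2/3: [2371/35, 1013/15, 5977/105]
after L5 α=3/8: [2917/56, 287/6, 6863/84]
= [52, 48, 82]

at x=2,y=0 over L1,L2,L3,L4,L5:
after L1 α=1/2: [91, 11, 55/2]
after L2 α=2/3: [193, 337/3, 337/2]
after L3 α=1/2: [299/2, 751/6, 741/4]
after L4 α=1/2: [801/4, 1729/12, 1293/8]
after L5 α=1/3: [973/6, 2869/18, 1697/12]
rounded: [162, 159, 141]

(1,3) stack=L1,L2,L3,L4; from [0,0,0]:
after L1 α=1/7: [10/7, 205/7, 246/7]
after L2 α=3/5: [970/7, 5114/35, 4293/35]
after L3 α=0: [970/7, 5114/35, 4293/35]
after L4 α=1/4: [2099/14, 11591/70, 16309/140]
rounded: [150, 166, 116]

at x=3,y=3 over L1,L2,L3,L4:
after L1 α=1/2: [106, 97/2, 116]
after L2 α=3/4: [70, 1585/8, 29]
after L3 α=3/4: [311/2, 4969/32, 157/2]
after L4 α=2/3: [201/2, 12265/96, 373/6]
→ [100, 128, 62]

query (3,0) [L1,L2,L3,L4,L6] — begin 0,0,0
after L1 α=1/3: [29, 13, 172/3]
after L2 α=1/2: [85/2, 173/2, 401/3]
after L3 α=1/3: [37, 191/3, 1315/9]
after L4 α=4/5: [773/5, 2687/15, 1379/9]
after L6 α=1/2: [913/10, 3257/30, 1595/18]
→ [91, 109, 89]

at x=0,y=3 over L1,L2,L3,L4,L6,L7:
L1 α=2/3: [296/3, 242/3, 40/3]
L2 α=6/7: [4436/21, 242/21, 88/3]
L3 α=1/2: [6179/42, 3161/42, 649/6]
L4 α=5/7: [29069/147, 22691/147, 3979/21]
L6 α=1: [105, 199, 185]
L7 α=3/4: [111/4, 113/2, 701/4]
→ [28, 56, 175]


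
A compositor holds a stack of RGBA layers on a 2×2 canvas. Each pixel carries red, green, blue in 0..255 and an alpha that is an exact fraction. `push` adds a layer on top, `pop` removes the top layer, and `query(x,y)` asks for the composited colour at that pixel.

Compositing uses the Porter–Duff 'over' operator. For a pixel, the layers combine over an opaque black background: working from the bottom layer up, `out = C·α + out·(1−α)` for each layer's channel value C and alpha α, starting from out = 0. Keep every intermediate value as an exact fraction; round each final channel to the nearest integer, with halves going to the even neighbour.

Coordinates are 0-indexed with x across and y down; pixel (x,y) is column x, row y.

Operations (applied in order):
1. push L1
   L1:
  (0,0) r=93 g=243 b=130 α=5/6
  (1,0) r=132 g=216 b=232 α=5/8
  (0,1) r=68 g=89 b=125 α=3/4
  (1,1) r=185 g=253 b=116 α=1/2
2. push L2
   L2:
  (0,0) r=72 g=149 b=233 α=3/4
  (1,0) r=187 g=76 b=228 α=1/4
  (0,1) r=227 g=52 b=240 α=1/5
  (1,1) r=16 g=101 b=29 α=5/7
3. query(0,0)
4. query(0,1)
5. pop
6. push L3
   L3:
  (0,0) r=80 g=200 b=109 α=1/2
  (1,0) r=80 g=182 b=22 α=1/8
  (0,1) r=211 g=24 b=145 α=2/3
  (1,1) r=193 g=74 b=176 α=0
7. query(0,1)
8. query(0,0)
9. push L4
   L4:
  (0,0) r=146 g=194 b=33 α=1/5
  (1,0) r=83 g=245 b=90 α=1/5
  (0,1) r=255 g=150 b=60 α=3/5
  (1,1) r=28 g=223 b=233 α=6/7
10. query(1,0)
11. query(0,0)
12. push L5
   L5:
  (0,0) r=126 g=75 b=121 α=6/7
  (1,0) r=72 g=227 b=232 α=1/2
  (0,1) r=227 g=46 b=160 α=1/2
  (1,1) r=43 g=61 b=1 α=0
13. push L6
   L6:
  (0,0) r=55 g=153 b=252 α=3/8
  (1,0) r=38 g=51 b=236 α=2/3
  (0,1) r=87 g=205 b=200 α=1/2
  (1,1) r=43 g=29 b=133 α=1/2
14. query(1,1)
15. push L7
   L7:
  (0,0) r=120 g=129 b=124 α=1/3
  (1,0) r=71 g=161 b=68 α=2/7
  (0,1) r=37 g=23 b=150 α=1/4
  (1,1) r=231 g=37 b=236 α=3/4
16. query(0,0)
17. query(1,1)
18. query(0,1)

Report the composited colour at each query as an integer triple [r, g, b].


query (0,0) [L1,L2] — begin 0,0,0
after L1 α=5/6: [155/2, 405/2, 325/3]
after L2 α=3/4: [587/8, 1299/8, 1211/6]
→ [73, 162, 202]

query (0,1) [L1,L2] — begin 0,0,0
after L1 α=3/4: [51, 267/4, 375/4]
after L2 α=1/5: [431/5, 319/5, 123]
rounded: [86, 64, 123]

at x=0,y=1 over L1,L3:
+L1 (α=3/4) → [51, 267/4, 375/4]
+L3 (α=2/3) → [473/3, 153/4, 1535/12]
= [158, 38, 128]

at x=0,y=0 over L1,L3:
+L1 (α=5/6) → [155/2, 405/2, 325/3]
+L3 (α=1/2) → [315/4, 805/4, 326/3]
→ [79, 201, 109]

(1,0) stack=L1,L3,L4; from [0,0,0]:
after L1 α=5/8: [165/2, 135, 145]
after L3 α=1/8: [1315/16, 1127/8, 1037/8]
after L4 α=1/5: [1647/20, 1617/10, 1217/10]
→ [82, 162, 122]

at x=0,y=0 over L1,L3,L4:
+L1 (α=5/6) → [155/2, 405/2, 325/3]
+L3 (α=1/2) → [315/4, 805/4, 326/3]
+L4 (α=1/5) → [461/5, 999/5, 1403/15]
= [92, 200, 94]

at x=1,y=1 over L1,L3,L4,L5,L6:
+L1 (α=1/2) → [185/2, 253/2, 58]
+L3 (α=0) → [185/2, 253/2, 58]
+L4 (α=6/7) → [521/14, 2929/14, 208]
+L5 (α=0) → [521/14, 2929/14, 208]
+L6 (α=1/2) → [1123/28, 3335/28, 341/2]
→ [40, 119, 170]

at x=0,y=0 over L1,L3,L4,L5,L6,L7:
L1 α=5/6: [155/2, 405/2, 325/3]
L3 α=1/2: [315/4, 805/4, 326/3]
L4 α=1/5: [461/5, 999/5, 1403/15]
L5 α=6/7: [4241/35, 3249/35, 12293/105]
L6 α=3/8: [1349/14, 3231/28, 28169/168]
L7 α=1/3: [2189/21, 1679/14, 38585/252]
= [104, 120, 153]

(1,1) stack=L1,L3,L4,L5,L6,L7; from [0,0,0]:
+L1 (α=1/2) → [185/2, 253/2, 58]
+L3 (α=0) → [185/2, 253/2, 58]
+L4 (α=6/7) → [521/14, 2929/14, 208]
+L5 (α=0) → [521/14, 2929/14, 208]
+L6 (α=1/2) → [1123/28, 3335/28, 341/2]
+L7 (α=3/4) → [20527/112, 6443/112, 1757/8]
→ [183, 58, 220]

at x=0,y=1 over L1,L3,L4,L5,L6,L7:
+L1 (α=3/4) → [51, 267/4, 375/4]
+L3 (α=2/3) → [473/3, 153/4, 1535/12]
+L4 (α=3/5) → [3241/15, 1053/10, 523/6]
+L5 (α=1/2) → [3323/15, 1513/20, 1483/12]
+L6 (α=1/2) → [2314/15, 5613/40, 3883/24]
+L7 (α=1/4) → [2499/20, 17759/160, 5083/32]
→ [125, 111, 159]
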